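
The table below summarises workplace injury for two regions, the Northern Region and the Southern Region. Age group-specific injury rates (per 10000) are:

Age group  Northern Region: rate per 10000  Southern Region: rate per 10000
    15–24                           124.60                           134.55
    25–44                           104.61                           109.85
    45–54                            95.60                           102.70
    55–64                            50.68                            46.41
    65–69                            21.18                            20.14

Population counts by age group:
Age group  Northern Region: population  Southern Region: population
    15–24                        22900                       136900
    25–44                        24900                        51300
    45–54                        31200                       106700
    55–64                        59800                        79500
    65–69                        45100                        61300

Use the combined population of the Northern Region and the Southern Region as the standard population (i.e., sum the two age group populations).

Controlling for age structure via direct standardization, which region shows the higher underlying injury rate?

Southern Region

Combined standard total = 619600; weights = 0.2579, 0.1230, 0.2226, 0.2248, 0.1717.
The Northern Region: 0.2579×124.60 + 0.1230×104.61 + 0.2226×95.60 + 0.2248×50.68 + 0.1717×21.18 = 81.3087 per 10000.
The Southern Region: 0.2579×134.55 + 0.1230×109.85 + 0.2226×102.70 + 0.2248×46.41 + 0.1717×20.14 = 84.9609 per 10000.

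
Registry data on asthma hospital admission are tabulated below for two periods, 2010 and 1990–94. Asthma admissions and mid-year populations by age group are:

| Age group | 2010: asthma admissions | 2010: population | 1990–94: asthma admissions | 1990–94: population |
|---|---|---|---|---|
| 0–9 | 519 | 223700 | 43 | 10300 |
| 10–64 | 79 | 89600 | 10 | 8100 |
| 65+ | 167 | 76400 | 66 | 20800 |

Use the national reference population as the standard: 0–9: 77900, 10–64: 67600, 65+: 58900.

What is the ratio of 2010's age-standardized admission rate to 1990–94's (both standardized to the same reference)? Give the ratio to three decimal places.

0.620

Age-specific rates per 10000 for 2010: 23.20, 8.82, 21.86.
For 1990–94: 41.75, 12.35, 31.73.
Standard total = 204400; weights = 0.3811, 0.3307, 0.2882.
2010: 0.3811×23.20 + 0.3307×8.82 + 0.2882×21.86 = 18.0569 per 10000.
1990–94: 0.3811×41.75 + 0.3307×12.35 + 0.2882×31.73 = 29.1372 per 10000.
Ratio = 18.0569 ÷ 29.1372 = 0.61972.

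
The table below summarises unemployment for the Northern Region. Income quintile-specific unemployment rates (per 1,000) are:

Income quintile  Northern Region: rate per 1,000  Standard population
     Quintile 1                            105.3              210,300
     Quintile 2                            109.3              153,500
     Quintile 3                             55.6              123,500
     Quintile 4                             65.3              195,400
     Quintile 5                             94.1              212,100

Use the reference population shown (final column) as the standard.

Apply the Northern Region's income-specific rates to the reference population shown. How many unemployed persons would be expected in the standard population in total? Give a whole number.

78507

Expected unemployed persons = Σ (standard pop × income-specific rate ÷ 1,000)
= 210,300×105.3/1,000 + 153,500×109.3/1,000 + 123,500×55.6/1,000 + 195,400×65.3/1,000 + 212,100×94.1/1,000
= 22144.59 + 16777.55 + 6866.60 + 12759.62 + 19958.61 = 78506.97.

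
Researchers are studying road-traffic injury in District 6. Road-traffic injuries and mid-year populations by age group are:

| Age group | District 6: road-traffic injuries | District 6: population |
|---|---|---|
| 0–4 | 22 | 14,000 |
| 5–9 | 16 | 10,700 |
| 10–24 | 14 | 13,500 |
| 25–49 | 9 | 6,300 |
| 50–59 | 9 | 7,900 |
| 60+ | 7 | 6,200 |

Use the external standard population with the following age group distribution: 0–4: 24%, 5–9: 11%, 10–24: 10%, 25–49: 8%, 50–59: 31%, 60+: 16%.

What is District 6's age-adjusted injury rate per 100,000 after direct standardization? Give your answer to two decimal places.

129.34

Age-specific rates per 100,000 for District 6: 157.14, 149.53, 103.70, 142.86, 113.92, 112.90.
Standard weights: 0.24, 0.11, 0.10, 0.08, 0.31, 0.16.
Standardized rate: 0.2400×157.14 + 0.1100×149.53 + 0.1000×103.70 + 0.0800×142.86 + 0.3100×113.92 + 0.1600×112.90 = 129.3428 per 100,000.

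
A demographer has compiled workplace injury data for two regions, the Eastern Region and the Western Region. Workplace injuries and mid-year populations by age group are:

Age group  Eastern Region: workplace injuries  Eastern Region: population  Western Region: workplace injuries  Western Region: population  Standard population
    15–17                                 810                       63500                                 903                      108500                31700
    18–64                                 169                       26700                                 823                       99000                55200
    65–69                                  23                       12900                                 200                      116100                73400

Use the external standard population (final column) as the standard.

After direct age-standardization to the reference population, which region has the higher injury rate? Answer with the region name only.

Eastern Region

Age-specific rates per 10000 for the Eastern Region: 127.56, 63.30, 17.83.
For the Western Region: 83.23, 83.13, 17.23.
Standard total = 160300; weights = 0.1978, 0.3444, 0.4579.
The Eastern Region: 0.1978×127.56 + 0.3444×63.30 + 0.4579×17.83 = 55.1855 per 10000.
The Western Region: 0.1978×83.23 + 0.3444×83.13 + 0.4579×17.23 = 52.9728 per 10000.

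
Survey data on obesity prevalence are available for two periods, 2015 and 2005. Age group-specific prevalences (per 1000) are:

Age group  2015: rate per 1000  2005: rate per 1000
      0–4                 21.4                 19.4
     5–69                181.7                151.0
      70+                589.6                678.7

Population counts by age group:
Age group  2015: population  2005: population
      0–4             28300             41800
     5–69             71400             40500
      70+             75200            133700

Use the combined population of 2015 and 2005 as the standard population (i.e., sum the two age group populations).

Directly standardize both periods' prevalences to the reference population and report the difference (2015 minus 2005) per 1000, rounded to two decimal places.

-38.47

Combined standard total = 390900; weights = 0.1793, 0.2863, 0.5344.
2015: 0.1793×21.4 + 0.2863×181.7 + 0.5344×589.6 = 370.9384 per 1000.
2005: 0.1793×19.4 + 0.2863×151.0 + 0.5344×678.7 = 409.4072 per 1000.
Difference = 370.9384 − 409.4072 = -38.4688.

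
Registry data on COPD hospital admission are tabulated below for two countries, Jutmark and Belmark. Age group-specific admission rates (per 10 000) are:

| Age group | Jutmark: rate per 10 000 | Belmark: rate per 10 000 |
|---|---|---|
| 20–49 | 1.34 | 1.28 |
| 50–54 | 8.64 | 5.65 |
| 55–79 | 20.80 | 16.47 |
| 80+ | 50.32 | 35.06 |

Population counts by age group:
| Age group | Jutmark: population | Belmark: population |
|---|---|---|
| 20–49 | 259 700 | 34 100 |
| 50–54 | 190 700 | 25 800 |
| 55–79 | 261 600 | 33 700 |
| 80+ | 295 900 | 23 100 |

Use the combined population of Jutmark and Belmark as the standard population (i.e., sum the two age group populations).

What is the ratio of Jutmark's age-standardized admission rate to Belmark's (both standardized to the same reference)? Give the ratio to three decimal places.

1.386

Combined standard total = 1 124 600; weights = 0.2612, 0.1925, 0.2626, 0.2837.
Jutmark: 0.2612×1.34 + 0.1925×8.64 + 0.2626×20.80 + 0.2837×50.32 = 21.7487 per 10 000.
Belmark: 0.2612×1.28 + 0.1925×5.65 + 0.2626×16.47 + 0.2837×35.06 = 15.6918 per 10 000.
Ratio = 21.7487 ÷ 15.6918 = 1.38599.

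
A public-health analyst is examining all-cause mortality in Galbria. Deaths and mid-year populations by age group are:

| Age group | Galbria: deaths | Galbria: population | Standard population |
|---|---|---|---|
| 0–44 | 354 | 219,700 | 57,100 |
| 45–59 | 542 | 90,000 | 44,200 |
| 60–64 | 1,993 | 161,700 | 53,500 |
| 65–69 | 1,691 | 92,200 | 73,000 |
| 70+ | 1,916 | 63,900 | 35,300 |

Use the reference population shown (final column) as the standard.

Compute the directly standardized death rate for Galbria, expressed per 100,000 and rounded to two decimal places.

Age-specific rates per 100,000 for Galbria: 161.13, 602.22, 1232.53, 1834.06, 2998.44.
Standard total = 263,100; weights = 0.2170, 0.1680, 0.2033, 0.2775, 0.1342.
Standardized rate: 0.2170×161.13 + 0.1680×602.22 + 0.2033×1232.53 + 0.2775×1834.06 + 0.1342×2998.44 = 1297.9471 per 100,000.

1297.95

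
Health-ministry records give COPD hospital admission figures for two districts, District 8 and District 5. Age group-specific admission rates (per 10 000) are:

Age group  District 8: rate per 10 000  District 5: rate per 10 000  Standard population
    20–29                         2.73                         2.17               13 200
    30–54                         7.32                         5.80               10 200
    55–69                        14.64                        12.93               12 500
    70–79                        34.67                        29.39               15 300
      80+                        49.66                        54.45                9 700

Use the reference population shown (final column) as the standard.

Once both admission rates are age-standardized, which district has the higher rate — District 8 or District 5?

Standard total = 60 900; weights = 0.2167, 0.1675, 0.2053, 0.2512, 0.1593.
District 8: 0.2167×2.73 + 0.1675×7.32 + 0.2053×14.64 + 0.2512×34.67 + 0.1593×49.66 = 21.4426 per 10 000.
District 5: 0.2167×2.17 + 0.1675×5.80 + 0.2053×12.93 + 0.2512×29.39 + 0.1593×54.45 = 20.1521 per 10 000.

District 8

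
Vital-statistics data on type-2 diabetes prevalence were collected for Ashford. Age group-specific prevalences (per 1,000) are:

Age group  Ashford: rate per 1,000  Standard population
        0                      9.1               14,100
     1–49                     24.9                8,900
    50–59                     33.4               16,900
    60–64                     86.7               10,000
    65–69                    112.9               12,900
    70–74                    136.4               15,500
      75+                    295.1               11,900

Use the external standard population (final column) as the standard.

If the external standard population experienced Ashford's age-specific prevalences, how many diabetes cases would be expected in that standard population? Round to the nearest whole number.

Expected diabetes cases = Σ (standard pop × age-specific rate ÷ 1,000)
= 14,100×9.1/1,000 + 8,900×24.9/1,000 + 16,900×33.4/1,000 + 10,000×86.7/1,000 + 12,900×112.9/1,000 + 15,500×136.4/1,000 + 11,900×295.1/1,000
= 128.31 + 221.61 + 564.46 + 867.00 + 1456.41 + 2114.20 + 3511.69 = 8863.68.

8864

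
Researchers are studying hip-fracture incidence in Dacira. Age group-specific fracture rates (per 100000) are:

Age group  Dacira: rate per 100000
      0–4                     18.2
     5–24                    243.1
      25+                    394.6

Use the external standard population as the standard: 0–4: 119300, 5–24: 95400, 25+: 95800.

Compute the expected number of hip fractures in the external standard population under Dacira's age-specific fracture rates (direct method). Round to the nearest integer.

632

Expected hip fractures = Σ (standard pop × age-specific rate ÷ 100000)
= 119300×18.2/100000 + 95400×243.1/100000 + 95800×394.6/100000
= 21.71 + 231.92 + 378.03 = 631.66.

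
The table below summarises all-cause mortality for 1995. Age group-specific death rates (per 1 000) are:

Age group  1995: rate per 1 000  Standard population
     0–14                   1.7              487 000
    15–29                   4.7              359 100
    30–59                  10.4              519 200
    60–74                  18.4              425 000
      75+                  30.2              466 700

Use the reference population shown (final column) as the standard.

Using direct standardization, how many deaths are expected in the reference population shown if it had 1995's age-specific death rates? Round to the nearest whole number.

Expected deaths = Σ (standard pop × age-specific rate ÷ 1 000)
= 487 000×1.7/1 000 + 359 100×4.7/1 000 + 519 200×10.4/1 000 + 425 000×18.4/1 000 + 466 700×30.2/1 000
= 827.90 + 1687.77 + 5399.68 + 7820.00 + 14094.34 = 29829.69.

29830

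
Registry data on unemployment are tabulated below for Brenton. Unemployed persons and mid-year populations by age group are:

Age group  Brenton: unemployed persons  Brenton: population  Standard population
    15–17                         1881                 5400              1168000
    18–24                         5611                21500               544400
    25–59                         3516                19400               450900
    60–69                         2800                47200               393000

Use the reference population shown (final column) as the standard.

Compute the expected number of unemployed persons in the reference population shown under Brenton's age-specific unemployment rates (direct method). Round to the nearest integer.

653962

Age-specific rates per 1000 for Brenton: 348.333, 260.977, 181.237, 59.322.
Expected unemployed persons = Σ (standard pop × age-specific rate ÷ 1000)
= 1168000×348.333/1000 + 544400×260.977/1000 + 450900×181.237/1000 + 393000×59.322/1000
= 406853.33 + 142075.74 + 81719.81 + 23313.56 = 653962.45.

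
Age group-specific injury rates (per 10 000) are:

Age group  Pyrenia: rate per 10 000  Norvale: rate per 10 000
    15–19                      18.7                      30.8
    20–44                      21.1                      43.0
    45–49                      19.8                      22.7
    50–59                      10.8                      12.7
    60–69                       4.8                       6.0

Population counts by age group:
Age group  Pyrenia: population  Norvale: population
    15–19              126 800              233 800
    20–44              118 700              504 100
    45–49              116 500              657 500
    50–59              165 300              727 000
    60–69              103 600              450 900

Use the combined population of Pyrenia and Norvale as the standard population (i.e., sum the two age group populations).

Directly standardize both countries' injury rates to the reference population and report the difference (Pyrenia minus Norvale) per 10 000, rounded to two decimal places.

-7.06

Combined standard total = 3 204 200; weights = 0.1125, 0.1944, 0.2416, 0.2785, 0.1731.
Pyrenia: 0.1125×18.7 + 0.1944×21.1 + 0.2416×19.8 + 0.2785×10.8 + 0.1731×4.8 = 14.8268 per 10 000.
Norvale: 0.1125×30.8 + 0.1944×43.0 + 0.2416×22.7 + 0.2785×12.7 + 0.1731×6.0 = 21.8825 per 10 000.
Difference = 14.8268 − 21.8825 = -7.0557.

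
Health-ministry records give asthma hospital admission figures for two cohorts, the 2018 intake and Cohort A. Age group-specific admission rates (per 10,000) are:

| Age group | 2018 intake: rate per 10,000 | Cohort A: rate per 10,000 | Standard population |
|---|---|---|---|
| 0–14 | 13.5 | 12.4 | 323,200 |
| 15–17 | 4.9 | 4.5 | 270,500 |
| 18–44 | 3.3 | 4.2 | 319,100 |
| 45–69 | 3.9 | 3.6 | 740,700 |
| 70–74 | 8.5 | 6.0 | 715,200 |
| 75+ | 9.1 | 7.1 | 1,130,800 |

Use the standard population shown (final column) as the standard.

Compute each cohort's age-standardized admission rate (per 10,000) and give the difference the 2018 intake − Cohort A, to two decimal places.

1.27

Standard total = 3,499,500; weights = 0.0924, 0.0773, 0.0912, 0.2117, 0.2044, 0.3231.
The 2018 intake: 0.0924×13.5 + 0.0773×4.9 + 0.0912×3.3 + 0.2117×3.9 + 0.2044×8.5 + 0.3231×9.1 = 7.4296 per 10,000.
Cohort A: 0.0924×12.4 + 0.0773×4.5 + 0.0912×4.2 + 0.2117×3.6 + 0.2044×6.0 + 0.3231×7.1 = 6.1585 per 10,000.
Difference = 7.4296 − 6.1585 = 1.2711.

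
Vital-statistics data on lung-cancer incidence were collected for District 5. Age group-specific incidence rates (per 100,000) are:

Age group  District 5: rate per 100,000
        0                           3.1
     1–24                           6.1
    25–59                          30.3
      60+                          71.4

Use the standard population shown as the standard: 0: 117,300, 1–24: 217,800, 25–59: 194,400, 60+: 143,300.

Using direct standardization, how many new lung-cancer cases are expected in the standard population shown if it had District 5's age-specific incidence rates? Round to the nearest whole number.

Expected new lung-cancer cases = Σ (standard pop × age-specific rate ÷ 100,000)
= 117,300×3.1/100,000 + 217,800×6.1/100,000 + 194,400×30.3/100,000 + 143,300×71.4/100,000
= 3.64 + 13.29 + 58.90 + 102.32 = 178.14.

178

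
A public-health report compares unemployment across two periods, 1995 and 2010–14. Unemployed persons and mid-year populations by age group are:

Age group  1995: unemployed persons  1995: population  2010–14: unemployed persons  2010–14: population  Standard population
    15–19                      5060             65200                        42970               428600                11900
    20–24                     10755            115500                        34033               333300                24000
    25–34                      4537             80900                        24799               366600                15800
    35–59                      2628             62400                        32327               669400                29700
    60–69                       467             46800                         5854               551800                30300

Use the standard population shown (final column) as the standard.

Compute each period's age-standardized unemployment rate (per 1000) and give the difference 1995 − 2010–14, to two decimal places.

Age-specific rates per 1000 for 1995: 77.607, 93.117, 56.082, 42.115, 9.979.
For 2010–14: 100.257, 102.109, 67.646, 48.293, 10.609.
Standard total = 111700; weights = 0.1065, 0.2149, 0.1415, 0.2659, 0.2713.
1995: 0.1065×77.607 + 0.2149×93.117 + 0.1415×56.082 + 0.2659×42.115 + 0.2713×9.979 = 50.1128 per 1000.
2010–14: 0.1065×100.257 + 0.2149×102.109 + 0.1415×67.646 + 0.2659×48.293 + 0.2713×10.609 = 57.9071 per 1000.
Difference = 50.1128 − 57.9071 = -7.7942.

-7.79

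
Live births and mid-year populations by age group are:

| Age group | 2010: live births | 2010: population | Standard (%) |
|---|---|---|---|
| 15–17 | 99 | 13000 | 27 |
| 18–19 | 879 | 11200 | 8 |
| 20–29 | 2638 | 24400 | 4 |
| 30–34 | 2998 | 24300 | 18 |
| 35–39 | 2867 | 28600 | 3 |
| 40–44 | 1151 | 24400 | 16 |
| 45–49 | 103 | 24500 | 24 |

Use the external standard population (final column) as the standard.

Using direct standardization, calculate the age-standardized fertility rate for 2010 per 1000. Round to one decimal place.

Age-specific rates per 1000 for 2010: 7.615, 78.482, 108.115, 123.374, 100.245, 47.172, 4.204.
Standard weights: 0.27, 0.08, 0.04, 0.18, 0.03, 0.16, 0.24.
Standardized rate: 0.2700×7.615 + 0.0800×78.482 + 0.0400×108.115 + 0.1800×123.374 + 0.0300×100.245 + 0.1600×47.172 + 0.2400×4.204 = 46.4306 per 1000.

46.4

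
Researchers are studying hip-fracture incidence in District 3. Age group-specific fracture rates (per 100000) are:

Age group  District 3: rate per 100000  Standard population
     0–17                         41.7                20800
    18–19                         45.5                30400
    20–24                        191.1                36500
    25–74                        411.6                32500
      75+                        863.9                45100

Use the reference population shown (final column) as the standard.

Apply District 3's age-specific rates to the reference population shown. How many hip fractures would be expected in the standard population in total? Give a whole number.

616

Expected hip fractures = Σ (standard pop × age-specific rate ÷ 100000)
= 20800×41.7/100000 + 30400×45.5/100000 + 36500×191.1/100000 + 32500×411.6/100000 + 45100×863.9/100000
= 8.67 + 13.83 + 69.75 + 133.77 + 389.62 = 615.65.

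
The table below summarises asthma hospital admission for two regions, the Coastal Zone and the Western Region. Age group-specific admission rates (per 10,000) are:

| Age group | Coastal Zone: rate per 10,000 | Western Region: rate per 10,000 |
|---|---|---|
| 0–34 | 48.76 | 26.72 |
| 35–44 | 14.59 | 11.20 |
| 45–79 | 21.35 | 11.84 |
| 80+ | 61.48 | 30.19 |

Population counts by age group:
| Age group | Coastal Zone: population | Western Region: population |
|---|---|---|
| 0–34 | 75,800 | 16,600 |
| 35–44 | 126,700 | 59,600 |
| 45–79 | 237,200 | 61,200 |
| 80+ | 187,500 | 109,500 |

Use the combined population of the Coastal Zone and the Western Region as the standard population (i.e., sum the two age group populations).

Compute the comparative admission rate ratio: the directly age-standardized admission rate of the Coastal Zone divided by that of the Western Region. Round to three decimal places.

Combined standard total = 874,100; weights = 0.1057, 0.2131, 0.3414, 0.3398.
The Coastal Zone: 0.1057×48.76 + 0.2131×14.59 + 0.3414×21.35 + 0.3398×61.48 = 36.4420 per 10,000.
The Western Region: 0.1057×26.72 + 0.2131×11.20 + 0.3414×11.84 + 0.3398×30.19 = 19.5115 per 10,000.
Ratio = 36.4420 ÷ 19.5115 = 1.86772.

1.868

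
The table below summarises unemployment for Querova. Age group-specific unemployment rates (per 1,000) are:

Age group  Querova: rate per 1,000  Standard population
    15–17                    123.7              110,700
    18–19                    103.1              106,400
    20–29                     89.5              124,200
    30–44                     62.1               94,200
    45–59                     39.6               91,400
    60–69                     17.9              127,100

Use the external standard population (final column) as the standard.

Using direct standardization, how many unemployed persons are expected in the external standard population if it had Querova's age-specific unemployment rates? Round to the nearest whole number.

47524

Expected unemployed persons = Σ (standard pop × age-specific rate ÷ 1,000)
= 110,700×123.7/1,000 + 106,400×103.1/1,000 + 124,200×89.5/1,000 + 94,200×62.1/1,000 + 91,400×39.6/1,000 + 127,100×17.9/1,000
= 13693.59 + 10969.84 + 11115.90 + 5849.82 + 3619.44 + 2275.09 = 47523.68.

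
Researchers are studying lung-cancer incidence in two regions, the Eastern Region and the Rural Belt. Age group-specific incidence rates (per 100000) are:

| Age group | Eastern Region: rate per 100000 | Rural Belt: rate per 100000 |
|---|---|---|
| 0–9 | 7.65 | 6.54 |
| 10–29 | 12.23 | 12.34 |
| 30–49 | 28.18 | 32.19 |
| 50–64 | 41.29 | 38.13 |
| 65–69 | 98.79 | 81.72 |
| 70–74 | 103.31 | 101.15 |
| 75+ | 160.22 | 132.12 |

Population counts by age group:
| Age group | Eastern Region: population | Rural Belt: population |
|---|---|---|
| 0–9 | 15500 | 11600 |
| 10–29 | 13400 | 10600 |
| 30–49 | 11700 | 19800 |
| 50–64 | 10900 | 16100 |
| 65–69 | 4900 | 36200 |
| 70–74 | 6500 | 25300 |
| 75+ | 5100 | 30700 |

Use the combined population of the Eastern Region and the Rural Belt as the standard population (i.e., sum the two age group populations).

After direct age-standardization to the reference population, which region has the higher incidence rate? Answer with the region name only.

Eastern Region

Combined standard total = 218300; weights = 0.1241, 0.1099, 0.1443, 0.1237, 0.1883, 0.1457, 0.1640.
The Eastern Region: 0.1241×7.65 + 0.1099×12.23 + 0.1443×28.18 + 0.1237×41.29 + 0.1883×98.79 + 0.1457×103.31 + 0.1640×160.22 = 71.3914 per 100000.
The Rural Belt: 0.1241×6.54 + 0.1099×12.34 + 0.1443×32.19 + 0.1237×38.13 + 0.1883×81.72 + 0.1457×101.15 + 0.1640×132.12 = 63.3168 per 100000.
The crude rates (44.63 vs 73.40) would put the Rural Belt higher, but that reflects its age composition; once standardized to a common age structure, the Eastern Region has the higher underlying rate.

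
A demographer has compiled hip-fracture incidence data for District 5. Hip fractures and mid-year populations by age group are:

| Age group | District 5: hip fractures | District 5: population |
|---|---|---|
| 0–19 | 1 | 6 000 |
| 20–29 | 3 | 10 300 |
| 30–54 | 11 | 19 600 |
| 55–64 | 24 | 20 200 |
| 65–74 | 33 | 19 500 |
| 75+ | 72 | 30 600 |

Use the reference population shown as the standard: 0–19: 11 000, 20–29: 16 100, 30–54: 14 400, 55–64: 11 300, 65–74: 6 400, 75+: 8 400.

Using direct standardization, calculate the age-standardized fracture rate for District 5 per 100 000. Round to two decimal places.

Age-specific rates per 100 000 for District 5: 16.67, 29.13, 56.12, 118.81, 169.23, 235.29.
Standard total = 67 600; weights = 0.1627, 0.2382, 0.2130, 0.1672, 0.0947, 0.1243.
Standardized rate: 0.1627×16.67 + 0.2382×29.13 + 0.2130×56.12 + 0.1672×118.81 + 0.0947×169.23 + 0.1243×235.29 = 86.7241 per 100 000.

86.72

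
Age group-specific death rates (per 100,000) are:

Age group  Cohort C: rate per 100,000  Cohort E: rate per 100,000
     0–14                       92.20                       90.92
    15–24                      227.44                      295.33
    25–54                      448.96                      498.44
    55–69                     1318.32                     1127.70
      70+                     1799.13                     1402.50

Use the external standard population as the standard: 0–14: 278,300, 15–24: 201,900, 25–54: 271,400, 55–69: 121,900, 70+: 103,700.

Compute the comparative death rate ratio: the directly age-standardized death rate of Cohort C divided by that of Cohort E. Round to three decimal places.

1.075

Standard total = 977,200; weights = 0.2848, 0.2066, 0.2777, 0.1247, 0.1061.
Cohort C: 0.2848×92.20 + 0.2066×227.44 + 0.2777×448.96 + 0.1247×1318.32 + 0.1061×1799.13 = 553.3157 per 100,000.
Cohort E: 0.2848×90.92 + 0.2066×295.33 + 0.2777×498.44 + 0.1247×1127.70 + 0.1061×1402.50 = 514.8513 per 100,000.
Ratio = 553.3157 ÷ 514.8513 = 1.07471.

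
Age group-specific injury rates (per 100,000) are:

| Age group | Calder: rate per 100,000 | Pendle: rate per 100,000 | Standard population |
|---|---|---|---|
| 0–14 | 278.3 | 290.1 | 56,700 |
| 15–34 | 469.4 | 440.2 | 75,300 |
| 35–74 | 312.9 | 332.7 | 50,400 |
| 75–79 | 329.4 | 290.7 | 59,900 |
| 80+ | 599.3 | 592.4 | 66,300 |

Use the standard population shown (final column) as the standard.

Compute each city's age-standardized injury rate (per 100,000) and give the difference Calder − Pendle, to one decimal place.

Standard total = 308,600; weights = 0.1837, 0.2440, 0.1633, 0.1941, 0.2148.
Calder: 0.1837×278.3 + 0.2440×469.4 + 0.1633×312.9 + 0.1941×329.4 + 0.2148×599.3 = 409.4629 per 100,000.
Pendle: 0.1837×290.1 + 0.2440×440.2 + 0.1633×332.7 + 0.1941×290.7 + 0.2148×592.4 = 398.7455 per 100,000.
Difference = 409.4629 − 398.7455 = 10.7174.

10.7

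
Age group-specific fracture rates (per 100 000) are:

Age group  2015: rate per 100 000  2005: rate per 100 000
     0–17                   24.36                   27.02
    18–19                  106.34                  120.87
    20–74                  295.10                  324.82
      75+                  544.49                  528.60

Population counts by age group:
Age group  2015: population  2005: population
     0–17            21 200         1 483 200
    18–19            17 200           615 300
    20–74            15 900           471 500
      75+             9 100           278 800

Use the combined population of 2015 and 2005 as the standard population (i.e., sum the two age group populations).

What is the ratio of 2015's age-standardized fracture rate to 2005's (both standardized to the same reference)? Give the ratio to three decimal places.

Combined standard total = 2 912 200; weights = 0.5166, 0.2172, 0.1674, 0.0989.
2015: 0.5166×24.36 + 0.2172×106.34 + 0.1674×295.10 + 0.0989×544.49 = 138.8976 per 100 000.
2005: 0.5166×27.02 + 0.2172×120.87 + 0.1674×324.82 + 0.0989×528.60 = 146.8307 per 100 000.
Ratio = 138.8976 ÷ 146.8307 = 0.94597.

0.946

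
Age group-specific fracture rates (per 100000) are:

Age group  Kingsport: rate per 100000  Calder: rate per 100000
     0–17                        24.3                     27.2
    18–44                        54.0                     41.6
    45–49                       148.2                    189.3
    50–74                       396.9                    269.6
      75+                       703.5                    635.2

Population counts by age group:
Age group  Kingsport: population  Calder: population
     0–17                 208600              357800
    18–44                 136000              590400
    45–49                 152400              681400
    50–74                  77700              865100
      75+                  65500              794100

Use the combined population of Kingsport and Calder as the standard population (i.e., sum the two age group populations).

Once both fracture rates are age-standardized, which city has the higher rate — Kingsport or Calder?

Kingsport

Combined standard total = 3929000; weights = 0.1442, 0.1849, 0.2122, 0.2400, 0.2188.
Kingsport: 0.1442×24.3 + 0.1849×54.0 + 0.2122×148.2 + 0.2400×396.9 + 0.2188×703.5 = 294.0912 per 100000.
Calder: 0.1442×27.2 + 0.1849×41.6 + 0.2122×189.3 + 0.2400×269.6 + 0.2188×635.2 = 255.4491 per 100000.
The crude rates (174.82 vs 273.94) would put Calder higher, but that reflects its age composition; once standardized to a common age structure, Kingsport has the higher underlying rate.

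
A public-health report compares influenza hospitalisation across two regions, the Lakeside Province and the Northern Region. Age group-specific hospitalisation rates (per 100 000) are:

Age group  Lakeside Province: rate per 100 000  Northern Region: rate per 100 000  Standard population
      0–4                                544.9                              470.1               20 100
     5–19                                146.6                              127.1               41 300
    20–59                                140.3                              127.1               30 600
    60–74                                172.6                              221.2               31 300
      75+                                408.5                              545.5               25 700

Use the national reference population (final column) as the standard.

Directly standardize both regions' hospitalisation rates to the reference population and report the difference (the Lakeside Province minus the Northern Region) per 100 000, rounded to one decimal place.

Standard total = 149 000; weights = 0.1349, 0.2772, 0.2054, 0.2101, 0.1725.
The Lakeside Province: 0.1349×544.9 + 0.2772×146.6 + 0.2054×140.3 + 0.2101×172.6 + 0.1725×408.5 = 249.6717 per 100 000.
The Northern Region: 0.1349×470.1 + 0.2772×127.1 + 0.2054×127.1 + 0.2101×221.2 + 0.1725×545.5 = 265.3048 per 100 000.
Difference = 249.6717 − 265.3048 = -15.6331.

-15.6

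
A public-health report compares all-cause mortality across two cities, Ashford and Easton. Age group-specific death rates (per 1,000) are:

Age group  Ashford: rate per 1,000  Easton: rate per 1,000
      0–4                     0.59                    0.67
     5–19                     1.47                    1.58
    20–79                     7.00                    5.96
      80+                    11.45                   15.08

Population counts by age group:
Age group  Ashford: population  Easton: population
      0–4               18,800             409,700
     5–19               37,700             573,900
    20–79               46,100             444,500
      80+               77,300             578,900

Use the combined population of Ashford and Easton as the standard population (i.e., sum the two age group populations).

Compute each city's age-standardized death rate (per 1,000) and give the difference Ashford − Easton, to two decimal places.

Combined standard total = 2,186,900; weights = 0.1959, 0.2797, 0.2243, 0.3001.
Ashford: 0.1959×0.59 + 0.2797×1.47 + 0.2243×7.00 + 0.3001×11.45 = 5.5327 per 1,000.
Easton: 0.1959×0.67 + 0.2797×1.58 + 0.2243×5.96 + 0.3001×15.08 = 6.4351 per 1,000.
Difference = 5.5327 − 6.4351 = -0.9023.

-0.90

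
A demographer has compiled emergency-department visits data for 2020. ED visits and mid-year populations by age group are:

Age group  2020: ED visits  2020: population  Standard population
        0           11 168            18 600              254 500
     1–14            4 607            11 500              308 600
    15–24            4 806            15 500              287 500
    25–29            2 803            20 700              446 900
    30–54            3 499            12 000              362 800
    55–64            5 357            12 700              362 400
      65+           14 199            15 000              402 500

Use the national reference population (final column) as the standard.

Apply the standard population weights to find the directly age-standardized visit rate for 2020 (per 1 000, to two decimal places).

Age-specific rates per 1 000 for 2020: 600.430, 400.609, 310.065, 135.411, 291.583, 421.811, 946.600.
Standard total = 2 425 200; weights = 0.1049, 0.1272, 0.1185, 0.1843, 0.1496, 0.1494, 0.1660.
Standardized rate: 0.1049×600.430 + 0.1272×400.609 + 0.1185×310.065 + 0.1843×135.411 + 0.1496×291.583 + 0.1494×421.811 + 0.1660×946.600 = 439.4496 per 1 000.

439.45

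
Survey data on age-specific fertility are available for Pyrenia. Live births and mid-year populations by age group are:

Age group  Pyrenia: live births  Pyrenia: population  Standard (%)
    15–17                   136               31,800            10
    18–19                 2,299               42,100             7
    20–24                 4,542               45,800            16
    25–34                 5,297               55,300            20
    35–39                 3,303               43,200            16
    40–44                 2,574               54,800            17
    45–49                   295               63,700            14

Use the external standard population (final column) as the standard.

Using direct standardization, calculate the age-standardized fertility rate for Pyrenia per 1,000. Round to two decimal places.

Age-specific rates per 1,000 for Pyrenia: 4.277, 54.608, 99.170, 95.787, 76.458, 46.971, 4.631.
Standard weights: 0.10, 0.07, 0.16, 0.20, 0.16, 0.17, 0.14.
Standardized rate: 0.1000×4.277 + 0.0700×54.608 + 0.1600×99.170 + 0.2000×95.787 + 0.1600×76.458 + 0.1700×46.971 + 0.1400×4.631 = 60.1415 per 1,000.

60.14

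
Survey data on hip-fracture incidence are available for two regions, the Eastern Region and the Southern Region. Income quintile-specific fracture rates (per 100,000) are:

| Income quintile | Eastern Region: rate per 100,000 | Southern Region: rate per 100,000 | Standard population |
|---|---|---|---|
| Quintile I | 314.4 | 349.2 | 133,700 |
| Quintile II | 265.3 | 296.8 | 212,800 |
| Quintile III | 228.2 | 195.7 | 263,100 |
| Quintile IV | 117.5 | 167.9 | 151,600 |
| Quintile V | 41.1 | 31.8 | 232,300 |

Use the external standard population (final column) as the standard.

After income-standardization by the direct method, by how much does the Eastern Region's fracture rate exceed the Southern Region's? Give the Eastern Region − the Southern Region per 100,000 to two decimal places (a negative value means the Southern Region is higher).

-8.34

Standard total = 993,500; weights = 0.1346, 0.2142, 0.2648, 0.1526, 0.2338.
The Eastern Region: 0.1346×314.4 + 0.2142×265.3 + 0.2648×228.2 + 0.1526×117.5 + 0.2338×41.1 = 187.1073 per 100,000.
The Southern Region: 0.1346×349.2 + 0.2142×296.8 + 0.2648×195.7 + 0.1526×167.9 + 0.2338×31.8 = 195.4469 per 100,000.
Difference = 187.1073 − 195.4469 = -8.3397.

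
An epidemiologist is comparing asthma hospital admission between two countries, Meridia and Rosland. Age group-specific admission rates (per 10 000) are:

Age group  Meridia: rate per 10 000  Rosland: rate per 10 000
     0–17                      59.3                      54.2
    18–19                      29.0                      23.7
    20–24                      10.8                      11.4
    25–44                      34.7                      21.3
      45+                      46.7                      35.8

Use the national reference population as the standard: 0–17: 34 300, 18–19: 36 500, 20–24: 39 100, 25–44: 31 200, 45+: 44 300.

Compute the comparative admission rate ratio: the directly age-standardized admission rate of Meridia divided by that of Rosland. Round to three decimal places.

Standard total = 185 400; weights = 0.1850, 0.1969, 0.2109, 0.1683, 0.2389.
Meridia: 0.1850×59.3 + 0.1969×29.0 + 0.2109×10.8 + 0.1683×34.7 + 0.2389×46.7 = 35.9559 per 10 000.
Rosland: 0.1850×54.2 + 0.1969×23.7 + 0.2109×11.4 + 0.1683×21.3 + 0.2389×35.8 = 29.2360 per 10 000.
Ratio = 35.9559 ÷ 29.2360 = 1.22985.

1.230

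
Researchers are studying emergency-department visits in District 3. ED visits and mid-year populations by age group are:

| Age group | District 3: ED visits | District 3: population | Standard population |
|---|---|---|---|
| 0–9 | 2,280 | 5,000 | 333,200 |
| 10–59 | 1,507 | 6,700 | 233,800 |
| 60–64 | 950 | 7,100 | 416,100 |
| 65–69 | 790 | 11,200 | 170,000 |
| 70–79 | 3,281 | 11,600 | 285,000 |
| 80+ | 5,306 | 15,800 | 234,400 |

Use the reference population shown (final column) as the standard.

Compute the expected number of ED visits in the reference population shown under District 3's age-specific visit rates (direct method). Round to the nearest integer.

431521

Age-specific rates per 1,000 for District 3: 456.000, 224.925, 133.803, 70.536, 282.845, 335.823.
Expected ED visits = Σ (standard pop × age-specific rate ÷ 1,000)
= 333,200×456.000/1,000 + 233,800×224.925/1,000 + 416,100×133.803/1,000 + 170,000×70.536/1,000 + 285,000×282.845/1,000 + 234,400×335.823/1,000
= 151939.20 + 52587.55 + 55675.35 + 11991.07 + 80610.78 + 78716.86 = 431520.81.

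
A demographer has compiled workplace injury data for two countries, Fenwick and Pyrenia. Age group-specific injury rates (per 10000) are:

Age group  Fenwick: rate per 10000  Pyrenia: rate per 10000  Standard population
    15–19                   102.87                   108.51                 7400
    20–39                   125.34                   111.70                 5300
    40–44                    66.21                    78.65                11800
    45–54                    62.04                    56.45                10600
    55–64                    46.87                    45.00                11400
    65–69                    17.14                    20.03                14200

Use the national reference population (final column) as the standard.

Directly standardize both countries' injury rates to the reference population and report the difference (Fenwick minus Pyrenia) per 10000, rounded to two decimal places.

Standard total = 60700; weights = 0.1219, 0.0873, 0.1944, 0.1746, 0.1878, 0.2339.
Fenwick: 0.1219×102.87 + 0.0873×125.34 + 0.1944×66.21 + 0.1746×62.04 + 0.1878×46.87 + 0.2339×17.14 = 60.0024 per 10000.
Pyrenia: 0.1219×108.51 + 0.0873×111.70 + 0.1944×78.65 + 0.1746×56.45 + 0.1878×45.00 + 0.2339×20.03 = 61.2661 per 10000.
Difference = 60.0024 − 61.2661 = -1.2636.

-1.26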